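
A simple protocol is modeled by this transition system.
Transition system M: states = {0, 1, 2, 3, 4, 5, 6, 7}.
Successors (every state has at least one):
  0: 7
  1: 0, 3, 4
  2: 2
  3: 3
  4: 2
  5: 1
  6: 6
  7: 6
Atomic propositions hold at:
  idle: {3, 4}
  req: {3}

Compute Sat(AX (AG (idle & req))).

{3}

Sat(idle & req) = {3}
AG (idle & req): greatest fixpoint, start Z0 = {3}, keep only states in Sat with every successor in Z. Already a fixed point.
Sat(AG (idle & req)) = {3}
Sat(AX (AG (idle & req))) = {s : every successor in {3}} = {3}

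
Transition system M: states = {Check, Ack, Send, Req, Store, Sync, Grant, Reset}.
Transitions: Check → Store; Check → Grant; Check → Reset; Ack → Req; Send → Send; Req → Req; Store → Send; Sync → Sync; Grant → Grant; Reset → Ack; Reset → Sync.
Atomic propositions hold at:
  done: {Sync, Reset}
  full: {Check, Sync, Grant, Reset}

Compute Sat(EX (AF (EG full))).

{Check, Sync, Grant, Reset}

EG full: greatest fixpoint, start Z0 = {Check, Sync, Grant, Reset}, keep only states in Sat with some successor in Z. Already a fixed point.
Sat(EG full) = {Check, Sync, Grant, Reset}
AF (EG full): least fixpoint, start Z0 = {Check, Sync, Grant, Reset}, add states with every successor in Z. Already a fixed point.
Sat(AF (EG full)) = {Check, Sync, Grant, Reset}
Sat(EX (AF (EG full))) = {s : some successor in {Check, Sync, Grant, Reset}} = {Check, Sync, Grant, Reset}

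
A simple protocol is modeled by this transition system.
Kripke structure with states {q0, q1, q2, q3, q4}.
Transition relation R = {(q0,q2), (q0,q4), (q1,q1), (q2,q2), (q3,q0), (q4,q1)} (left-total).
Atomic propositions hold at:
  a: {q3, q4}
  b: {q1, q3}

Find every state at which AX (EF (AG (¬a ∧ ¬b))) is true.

Sat(¬a) = {q0, q1, q2}
Sat(¬b) = {q0, q2, q4}
Sat(¬a ∧ ¬b) = {q0, q2}
AG (¬a ∧ ¬b): greatest fixpoint, start Z0 = {q0, q2}, keep only states in Sat with every successor in Z. Z1 = {q2}; fixed.
Sat(AG (¬a ∧ ¬b)) = {q2}
EF (AG (¬a ∧ ¬b)): least fixpoint, start Z0 = {q2}, add states with some successor in Z. Z1 = {q0, q2}; Z2 = {q0, q2, q3}; fixed.
Sat(EF (AG (¬a ∧ ¬b))) = {q0, q2, q3}
Sat(AX (EF (AG (¬a ∧ ¬b)))) = {s : every successor in {q0, q2, q3}} = {q2, q3}

{q2, q3}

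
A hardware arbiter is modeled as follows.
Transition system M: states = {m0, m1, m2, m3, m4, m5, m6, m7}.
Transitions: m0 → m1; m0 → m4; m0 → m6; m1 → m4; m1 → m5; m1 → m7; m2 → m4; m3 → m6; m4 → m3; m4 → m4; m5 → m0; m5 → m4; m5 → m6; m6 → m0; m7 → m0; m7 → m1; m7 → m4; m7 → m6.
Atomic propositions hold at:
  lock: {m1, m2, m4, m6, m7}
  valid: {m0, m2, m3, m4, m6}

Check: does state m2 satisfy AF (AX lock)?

Sat(AX lock) = {s : every successor in {m1, m2, m4, m6, m7}} = {m0, m2, m3}
AF (AX lock): least fixpoint, start Z0 = {m0, m2, m3}, add states with every successor in Z. Z1 = {m0, m2, m3, m6}; fixed.
Sat(AF (AX lock)) = {m0, m2, m3, m6}
m2 ∈ Sat(AF (AX lock)) = {m0, m2, m3, m6}, so the formula holds at m2.

Yes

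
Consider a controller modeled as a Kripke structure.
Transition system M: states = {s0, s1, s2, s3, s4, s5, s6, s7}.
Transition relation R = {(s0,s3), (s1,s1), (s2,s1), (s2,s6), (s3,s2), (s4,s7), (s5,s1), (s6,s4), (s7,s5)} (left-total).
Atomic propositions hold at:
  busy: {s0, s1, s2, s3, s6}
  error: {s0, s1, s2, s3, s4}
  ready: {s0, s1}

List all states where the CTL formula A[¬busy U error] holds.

{s0, s1, s2, s3, s4, s5, s7}

Sat(¬busy) = {s4, s5, s7}
A[¬busy U error]: least fixpoint, start Z0 = Sat(error) = {s0, s1, s2, s3, s4}, add states in Sat(¬busy) with every successor in Z. Z1 = {s0, s1, s2, s3, s4, s5}; Z2 = {s0, s1, s2, s3, s4, s5, s7}; fixed.
Sat(A[¬busy U error]) = {s0, s1, s2, s3, s4, s5, s7}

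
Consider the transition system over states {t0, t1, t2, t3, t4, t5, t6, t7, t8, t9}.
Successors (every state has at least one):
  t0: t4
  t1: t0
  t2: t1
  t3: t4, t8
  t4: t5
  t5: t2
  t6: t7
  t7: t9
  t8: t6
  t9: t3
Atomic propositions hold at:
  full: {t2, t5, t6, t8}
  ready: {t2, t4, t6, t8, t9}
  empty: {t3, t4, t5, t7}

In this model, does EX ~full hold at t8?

No

Sat(~full) = {t0, t1, t3, t4, t7, t9}
Sat(EX ~full) = {s : some successor in {t0, t1, t3, t4, t7, t9}} = {t0, t1, t2, t3, t6, t7, t9}
t8 ∉ Sat(EX ~full) = {t0, t1, t2, t3, t6, t7, t9}, so the formula does not hold at t8.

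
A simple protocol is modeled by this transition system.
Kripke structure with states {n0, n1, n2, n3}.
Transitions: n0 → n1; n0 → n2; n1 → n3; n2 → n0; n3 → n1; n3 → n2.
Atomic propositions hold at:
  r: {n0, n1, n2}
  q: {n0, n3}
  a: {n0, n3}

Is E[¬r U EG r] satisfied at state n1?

No

Sat(¬r) = {n3}
EG r: greatest fixpoint, start Z0 = {n0, n1, n2}, keep only states in Sat with some successor in Z. Z1 = {n0, n2}; fixed.
Sat(EG r) = {n0, n2}
E[¬r U EG r]: least fixpoint, start Z0 = Sat(EG r) = {n0, n2}, add states in Sat(¬r) with some successor in Z. Z1 = {n0, n2, n3}; fixed.
Sat(E[¬r U EG r]) = {n0, n2, n3}
n1 ∉ Sat(E[¬r U EG r]) = {n0, n2, n3}, so the formula does not hold at n1.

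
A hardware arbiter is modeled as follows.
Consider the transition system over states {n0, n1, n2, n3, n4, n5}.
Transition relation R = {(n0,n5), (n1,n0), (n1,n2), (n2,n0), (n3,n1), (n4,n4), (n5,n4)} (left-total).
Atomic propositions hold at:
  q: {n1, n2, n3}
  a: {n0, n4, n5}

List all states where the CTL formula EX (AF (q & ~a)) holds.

Sat(~a) = {n1, n2, n3}
Sat(q & ~a) = {n1, n2, n3}
AF (q & ~a): least fixpoint, start Z0 = {n1, n2, n3}, add states with every successor in Z. Already a fixed point.
Sat(AF (q & ~a)) = {n1, n2, n3}
Sat(EX (AF (q & ~a))) = {s : some successor in {n1, n2, n3}} = {n1, n3}

{n1, n3}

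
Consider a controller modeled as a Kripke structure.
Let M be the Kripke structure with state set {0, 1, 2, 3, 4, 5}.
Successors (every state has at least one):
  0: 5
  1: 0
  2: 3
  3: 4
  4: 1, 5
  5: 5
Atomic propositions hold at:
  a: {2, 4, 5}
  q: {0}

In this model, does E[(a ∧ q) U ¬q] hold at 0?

No

Sat(a ∧ q) = ∅
Sat(¬q) = {1, 2, 3, 4, 5}
E[(a ∧ q) U ¬q]: least fixpoint, start Z0 = Sat(¬q) = {1, 2, 3, 4, 5}, add states in Sat(a ∧ q) with some successor in Z. Already a fixed point.
Sat(E[(a ∧ q) U ¬q]) = {1, 2, 3, 4, 5}
0 ∉ Sat(E[(a ∧ q) U ¬q]) = {1, 2, 3, 4, 5}, so the formula does not hold at 0.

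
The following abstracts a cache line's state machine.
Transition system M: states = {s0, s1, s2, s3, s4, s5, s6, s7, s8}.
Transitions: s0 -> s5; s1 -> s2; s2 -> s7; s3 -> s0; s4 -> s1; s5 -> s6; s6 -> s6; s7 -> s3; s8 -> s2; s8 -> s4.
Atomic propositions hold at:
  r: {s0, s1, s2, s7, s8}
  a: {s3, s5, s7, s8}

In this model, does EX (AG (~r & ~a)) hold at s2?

No

Sat(~r) = {s3, s4, s5, s6}
Sat(~a) = {s0, s1, s2, s4, s6}
Sat(~r & ~a) = {s4, s6}
AG (~r & ~a): greatest fixpoint, start Z0 = {s4, s6}, keep only states in Sat with every successor in Z. Z1 = {s6}; fixed.
Sat(AG (~r & ~a)) = {s6}
Sat(EX (AG (~r & ~a))) = {s : some successor in {s6}} = {s5, s6}
s2 ∉ Sat(EX (AG (~r & ~a))) = {s5, s6}, so the formula does not hold at s2.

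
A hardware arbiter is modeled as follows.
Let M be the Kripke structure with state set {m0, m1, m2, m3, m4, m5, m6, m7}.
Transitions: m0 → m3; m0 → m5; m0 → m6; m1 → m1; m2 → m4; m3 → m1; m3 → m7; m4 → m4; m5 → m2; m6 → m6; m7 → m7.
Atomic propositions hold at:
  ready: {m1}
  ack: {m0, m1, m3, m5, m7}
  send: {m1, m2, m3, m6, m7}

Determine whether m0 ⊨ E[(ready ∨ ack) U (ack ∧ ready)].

Sat(ready ∨ ack) = {m0, m1, m3, m5, m7}
Sat(ack ∧ ready) = {m1}
E[(ready ∨ ack) U (ack ∧ ready)]: least fixpoint, start Z0 = Sat((ack ∧ ready)) = {m1}, add states in Sat(ready ∨ ack) with some successor in Z. Z1 = {m1, m3}; Z2 = {m0, m1, m3}; fixed.
Sat(E[(ready ∨ ack) U (ack ∧ ready)]) = {m0, m1, m3}
m0 ∈ Sat(E[(ready ∨ ack) U (ack ∧ ready)]) = {m0, m1, m3}, so the formula holds at m0.

Yes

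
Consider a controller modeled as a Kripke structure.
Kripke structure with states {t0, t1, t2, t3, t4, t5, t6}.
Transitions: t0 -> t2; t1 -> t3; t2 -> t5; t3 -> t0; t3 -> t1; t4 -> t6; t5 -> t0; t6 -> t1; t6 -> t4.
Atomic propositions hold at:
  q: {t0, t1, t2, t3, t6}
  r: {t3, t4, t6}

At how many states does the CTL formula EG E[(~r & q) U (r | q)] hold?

Sat(~r) = {t0, t1, t2, t5}
Sat(~r & q) = {t0, t1, t2}
Sat(r | q) = {t0, t1, t2, t3, t4, t6}
E[(~r & q) U (r | q)]: least fixpoint, start Z0 = Sat((r | q)) = {t0, t1, t2, t3, t4, t6}, add states in Sat(~r & q) with some successor in Z. Already a fixed point.
Sat(E[(~r & q) U (r | q)]) = {t0, t1, t2, t3, t4, t6}
EG E[(~r & q) U (r | q)]: greatest fixpoint, start Z0 = {t0, t1, t2, t3, t4, t6}, keep only states in Sat with some successor in Z. Z1 = {t0, t1, t3, t4, t6}; Z2 = {t1, t3, t4, t6}; fixed.
Sat(EG E[(~r & q) U (r | q)]) = {t1, t3, t4, t6}
|Sat(EG E[(~r & q) U (r | q)])| = |{t1, t3, t4, t6}| = 4.

4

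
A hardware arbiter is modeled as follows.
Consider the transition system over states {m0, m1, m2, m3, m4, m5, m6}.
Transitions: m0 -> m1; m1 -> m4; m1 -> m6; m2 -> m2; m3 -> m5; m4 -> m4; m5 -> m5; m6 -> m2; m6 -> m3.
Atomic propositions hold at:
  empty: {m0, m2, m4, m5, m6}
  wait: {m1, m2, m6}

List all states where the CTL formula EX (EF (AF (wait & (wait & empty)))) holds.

{m0, m1, m2, m6}

Sat(wait & empty) = {m2, m6}
Sat(wait & (wait & empty)) = {m2, m6}
AF (wait & (wait & empty)): least fixpoint, start Z0 = {m2, m6}, add states with every successor in Z. Already a fixed point.
Sat(AF (wait & (wait & empty))) = {m2, m6}
EF (AF (wait & (wait & empty))): least fixpoint, start Z0 = {m2, m6}, add states with some successor in Z. Z1 = {m1, m2, m6}; Z2 = {m0, m1, m2, m6}; fixed.
Sat(EF (AF (wait & (wait & empty)))) = {m0, m1, m2, m6}
Sat(EX (EF (AF (wait & (wait & empty))))) = {s : some successor in {m0, m1, m2, m6}} = {m0, m1, m2, m6}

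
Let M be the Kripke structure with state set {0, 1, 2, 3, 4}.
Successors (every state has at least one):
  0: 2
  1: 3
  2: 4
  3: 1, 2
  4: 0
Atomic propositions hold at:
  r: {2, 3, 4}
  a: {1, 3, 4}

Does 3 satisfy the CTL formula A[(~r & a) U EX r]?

Sat(~r) = {0, 1}
Sat(~r & a) = {1}
Sat(EX r) = {s : some successor in {2, 3, 4}} = {0, 1, 2, 3}
A[(~r & a) U EX r]: least fixpoint, start Z0 = Sat(EX r) = {0, 1, 2, 3}, add states in Sat(~r & a) with every successor in Z. Already a fixed point.
Sat(A[(~r & a) U EX r]) = {0, 1, 2, 3}
3 ∈ Sat(A[(~r & a) U EX r]) = {0, 1, 2, 3}, so the formula holds at 3.

Yes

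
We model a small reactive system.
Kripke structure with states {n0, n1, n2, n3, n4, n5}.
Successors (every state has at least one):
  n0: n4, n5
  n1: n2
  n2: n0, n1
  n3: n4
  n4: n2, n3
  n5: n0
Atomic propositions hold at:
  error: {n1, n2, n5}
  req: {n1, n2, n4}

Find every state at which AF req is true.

AF req: least fixpoint, start Z0 = {n1, n2, n4}, add states with every successor in Z. Z1 = {n1, n2, n3, n4}; fixed.
Sat(AF req) = {n1, n2, n3, n4}

{n1, n2, n3, n4}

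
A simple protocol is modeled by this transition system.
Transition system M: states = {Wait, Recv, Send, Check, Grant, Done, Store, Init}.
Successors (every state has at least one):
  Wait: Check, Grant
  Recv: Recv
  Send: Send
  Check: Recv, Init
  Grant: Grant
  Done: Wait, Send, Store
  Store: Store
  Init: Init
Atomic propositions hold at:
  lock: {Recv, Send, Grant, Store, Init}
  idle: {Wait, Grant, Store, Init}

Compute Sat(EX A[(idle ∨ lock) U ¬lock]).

{Wait, Done}

Sat(idle ∨ lock) = {Wait, Recv, Send, Grant, Store, Init}
Sat(¬lock) = {Wait, Check, Done}
A[(idle ∨ lock) U ¬lock]: least fixpoint, start Z0 = Sat(¬lock) = {Wait, Check, Done}, add states in Sat(idle ∨ lock) with every successor in Z. Already a fixed point.
Sat(A[(idle ∨ lock) U ¬lock]) = {Wait, Check, Done}
Sat(EX A[(idle ∨ lock) U ¬lock]) = {s : some successor in {Wait, Check, Done}} = {Wait, Done}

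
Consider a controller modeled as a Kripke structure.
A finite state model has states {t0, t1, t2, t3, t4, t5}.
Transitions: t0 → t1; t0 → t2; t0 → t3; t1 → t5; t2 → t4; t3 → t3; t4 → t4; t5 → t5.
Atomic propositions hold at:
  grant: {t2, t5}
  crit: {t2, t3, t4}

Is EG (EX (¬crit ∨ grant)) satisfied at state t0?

Sat(¬crit) = {t0, t1, t5}
Sat(¬crit ∨ grant) = {t0, t1, t2, t5}
Sat(EX (¬crit ∨ grant)) = {s : some successor in {t0, t1, t2, t5}} = {t0, t1, t5}
EG (EX (¬crit ∨ grant)): greatest fixpoint, start Z0 = {t0, t1, t5}, keep only states in Sat with some successor in Z. Already a fixed point.
Sat(EG (EX (¬crit ∨ grant))) = {t0, t1, t5}
t0 ∈ Sat(EG (EX (¬crit ∨ grant))) = {t0, t1, t5}, so the formula holds at t0.

Yes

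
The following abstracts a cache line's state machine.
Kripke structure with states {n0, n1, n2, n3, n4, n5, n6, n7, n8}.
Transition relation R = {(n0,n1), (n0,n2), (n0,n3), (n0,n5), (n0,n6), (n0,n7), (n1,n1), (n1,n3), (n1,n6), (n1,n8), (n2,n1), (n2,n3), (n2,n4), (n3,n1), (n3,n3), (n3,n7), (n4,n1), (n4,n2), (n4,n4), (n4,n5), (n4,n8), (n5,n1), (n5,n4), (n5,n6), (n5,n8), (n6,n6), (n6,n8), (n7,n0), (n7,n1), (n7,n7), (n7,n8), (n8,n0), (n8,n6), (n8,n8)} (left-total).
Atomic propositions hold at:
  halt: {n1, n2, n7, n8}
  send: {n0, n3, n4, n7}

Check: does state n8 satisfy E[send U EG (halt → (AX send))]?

No

Sat(AX send) = {s : every successor in {n0, n3, n4, n7}} = ∅
Sat(halt → (AX send)) = {n0, n3, n4, n5, n6}
EG (halt → (AX send)): greatest fixpoint, start Z0 = {n0, n3, n4, n5, n6}, keep only states in Sat with some successor in Z. Already a fixed point.
Sat(EG (halt → (AX send))) = {n0, n3, n4, n5, n6}
E[send U EG (halt → (AX send))]: least fixpoint, start Z0 = Sat(EG (halt → (AX send))) = {n0, n3, n4, n5, n6}, add states in Sat(send) with some successor in Z. Z1 = {n0, n3, n4, n5, n6, n7}; fixed.
Sat(E[send U EG (halt → (AX send))]) = {n0, n3, n4, n5, n6, n7}
n8 ∉ Sat(E[send U EG (halt → (AX send))]) = {n0, n3, n4, n5, n6, n7}, so the formula does not hold at n8.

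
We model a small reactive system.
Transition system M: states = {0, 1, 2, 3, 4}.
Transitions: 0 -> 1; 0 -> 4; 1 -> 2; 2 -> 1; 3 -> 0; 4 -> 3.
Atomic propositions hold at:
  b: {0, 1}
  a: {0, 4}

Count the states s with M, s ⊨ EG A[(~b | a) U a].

3

Sat(~b) = {2, 3, 4}
Sat(~b | a) = {0, 2, 3, 4}
A[(~b | a) U a]: least fixpoint, start Z0 = Sat(a) = {0, 4}, add states in Sat(~b | a) with every successor in Z. Z1 = {0, 3, 4}; fixed.
Sat(A[(~b | a) U a]) = {0, 3, 4}
EG A[(~b | a) U a]: greatest fixpoint, start Z0 = {0, 3, 4}, keep only states in Sat with some successor in Z. Already a fixed point.
Sat(EG A[(~b | a) U a]) = {0, 3, 4}
|Sat(EG A[(~b | a) U a])| = |{0, 3, 4}| = 3.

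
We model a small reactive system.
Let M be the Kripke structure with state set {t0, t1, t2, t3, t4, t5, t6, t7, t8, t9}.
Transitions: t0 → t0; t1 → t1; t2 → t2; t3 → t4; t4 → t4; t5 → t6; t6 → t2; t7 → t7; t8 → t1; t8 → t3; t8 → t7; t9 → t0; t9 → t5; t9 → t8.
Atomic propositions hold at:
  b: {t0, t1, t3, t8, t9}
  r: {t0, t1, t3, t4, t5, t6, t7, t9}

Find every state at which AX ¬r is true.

Sat(¬r) = {t2, t8}
Sat(AX ¬r) = {s : every successor in {t2, t8}} = {t2, t6}

{t2, t6}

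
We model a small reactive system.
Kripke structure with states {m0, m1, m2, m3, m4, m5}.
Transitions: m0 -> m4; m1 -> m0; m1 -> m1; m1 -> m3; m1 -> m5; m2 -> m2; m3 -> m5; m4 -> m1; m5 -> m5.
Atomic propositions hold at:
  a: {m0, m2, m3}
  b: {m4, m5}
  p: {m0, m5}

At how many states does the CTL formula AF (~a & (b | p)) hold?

4

Sat(~a) = {m1, m4, m5}
Sat(b | p) = {m0, m4, m5}
Sat(~a & (b | p)) = {m4, m5}
AF (~a & (b | p)): least fixpoint, start Z0 = {m4, m5}, add states with every successor in Z. Z1 = {m0, m3, m4, m5}; fixed.
Sat(AF (~a & (b | p))) = {m0, m3, m4, m5}
|Sat(AF (~a & (b | p)))| = |{m0, m3, m4, m5}| = 4.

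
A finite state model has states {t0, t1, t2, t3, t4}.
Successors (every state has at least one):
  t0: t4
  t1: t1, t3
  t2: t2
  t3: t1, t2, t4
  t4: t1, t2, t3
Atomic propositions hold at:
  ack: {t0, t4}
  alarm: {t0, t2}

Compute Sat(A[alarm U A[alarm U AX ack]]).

{t0}

Sat(AX ack) = {s : every successor in {t0, t4}} = {t0}
A[alarm U AX ack]: least fixpoint, start Z0 = Sat(AX ack) = {t0}, add states in Sat(alarm) with every successor in Z. Already a fixed point.
Sat(A[alarm U AX ack]) = {t0}
A[alarm U A[alarm U AX ack]]: least fixpoint, start Z0 = Sat(A[alarm U AX ack]) = {t0}, add states in Sat(alarm) with every successor in Z. Already a fixed point.
Sat(A[alarm U A[alarm U AX ack]]) = {t0}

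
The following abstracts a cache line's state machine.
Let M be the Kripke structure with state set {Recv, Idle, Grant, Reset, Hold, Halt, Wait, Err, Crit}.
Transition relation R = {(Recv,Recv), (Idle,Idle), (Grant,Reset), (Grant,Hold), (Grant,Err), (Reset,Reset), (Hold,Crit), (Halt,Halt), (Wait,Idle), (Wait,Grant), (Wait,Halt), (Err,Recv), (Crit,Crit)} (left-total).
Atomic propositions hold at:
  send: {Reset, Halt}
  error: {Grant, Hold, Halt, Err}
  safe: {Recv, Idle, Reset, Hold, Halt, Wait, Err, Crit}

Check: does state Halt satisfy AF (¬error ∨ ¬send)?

Sat(¬error) = {Recv, Idle, Reset, Wait, Crit}
Sat(¬send) = {Recv, Idle, Grant, Hold, Wait, Err, Crit}
Sat(¬error ∨ ¬send) = {Recv, Idle, Grant, Reset, Hold, Wait, Err, Crit}
AF (¬error ∨ ¬send): least fixpoint, start Z0 = {Recv, Idle, Grant, Reset, Hold, Wait, Err, Crit}, add states with every successor in Z. Already a fixed point.
Sat(AF (¬error ∨ ¬send)) = {Recv, Idle, Grant, Reset, Hold, Wait, Err, Crit}
Halt ∉ Sat(AF (¬error ∨ ¬send)) = {Recv, Idle, Grant, Reset, Hold, Wait, Err, Crit}, so the formula does not hold at Halt.

No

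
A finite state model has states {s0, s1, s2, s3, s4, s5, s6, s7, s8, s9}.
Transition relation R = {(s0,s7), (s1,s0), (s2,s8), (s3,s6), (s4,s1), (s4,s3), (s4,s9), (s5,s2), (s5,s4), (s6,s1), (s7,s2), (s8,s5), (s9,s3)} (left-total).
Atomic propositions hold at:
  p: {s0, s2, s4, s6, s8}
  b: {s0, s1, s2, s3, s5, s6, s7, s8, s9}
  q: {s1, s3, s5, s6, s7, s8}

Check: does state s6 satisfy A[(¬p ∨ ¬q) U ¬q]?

Sat(¬p) = {s1, s3, s5, s7, s9}
Sat(¬q) = {s0, s2, s4, s9}
Sat(¬p ∨ ¬q) = {s0, s1, s2, s3, s4, s5, s7, s9}
A[(¬p ∨ ¬q) U ¬q]: least fixpoint, start Z0 = Sat(¬q) = {s0, s2, s4, s9}, add states in Sat(¬p ∨ ¬q) with every successor in Z. Z1 = {s0, s1, s2, s4, s5, s7, s9}; fixed.
Sat(A[(¬p ∨ ¬q) U ¬q]) = {s0, s1, s2, s4, s5, s7, s9}
s6 ∉ Sat(A[(¬p ∨ ¬q) U ¬q]) = {s0, s1, s2, s4, s5, s7, s9}, so the formula does not hold at s6.

No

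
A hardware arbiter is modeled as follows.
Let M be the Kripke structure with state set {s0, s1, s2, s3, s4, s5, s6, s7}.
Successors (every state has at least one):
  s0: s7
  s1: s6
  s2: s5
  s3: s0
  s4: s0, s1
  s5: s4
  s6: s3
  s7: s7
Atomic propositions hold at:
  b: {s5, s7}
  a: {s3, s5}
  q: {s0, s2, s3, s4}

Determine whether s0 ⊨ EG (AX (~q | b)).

Yes

Sat(~q) = {s1, s5, s6, s7}
Sat(~q | b) = {s1, s5, s6, s7}
Sat(AX (~q | b)) = {s : every successor in {s1, s5, s6, s7}} = {s0, s1, s2, s7}
EG (AX (~q | b)): greatest fixpoint, start Z0 = {s0, s1, s2, s7}, keep only states in Sat with some successor in Z. Z1 = {s0, s7}; fixed.
Sat(EG (AX (~q | b))) = {s0, s7}
s0 ∈ Sat(EG (AX (~q | b))) = {s0, s7}, so the formula holds at s0.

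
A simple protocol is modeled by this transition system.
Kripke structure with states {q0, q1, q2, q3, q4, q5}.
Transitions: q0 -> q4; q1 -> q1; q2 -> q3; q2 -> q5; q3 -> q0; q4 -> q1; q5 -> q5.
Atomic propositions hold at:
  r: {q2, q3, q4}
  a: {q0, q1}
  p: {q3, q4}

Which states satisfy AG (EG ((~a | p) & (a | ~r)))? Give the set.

Sat(~a) = {q2, q3, q4, q5}
Sat(~a | p) = {q2, q3, q4, q5}
Sat(~r) = {q0, q1, q5}
Sat(a | ~r) = {q0, q1, q5}
Sat((~a | p) & (a | ~r)) = {q5}
EG ((~a | p) & (a | ~r)): greatest fixpoint, start Z0 = {q5}, keep only states in Sat with some successor in Z. Already a fixed point.
Sat(EG ((~a | p) & (a | ~r))) = {q5}
AG (EG ((~a | p) & (a | ~r))): greatest fixpoint, start Z0 = {q5}, keep only states in Sat with every successor in Z. Already a fixed point.
Sat(AG (EG ((~a | p) & (a | ~r)))) = {q5}

{q5}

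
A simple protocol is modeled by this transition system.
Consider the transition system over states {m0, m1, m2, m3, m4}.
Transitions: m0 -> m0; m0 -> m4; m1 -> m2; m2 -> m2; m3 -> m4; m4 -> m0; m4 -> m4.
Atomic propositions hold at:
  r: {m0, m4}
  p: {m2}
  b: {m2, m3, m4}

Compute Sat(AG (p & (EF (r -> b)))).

Sat(r -> b) = {m1, m2, m3, m4}
EF (r -> b): least fixpoint, start Z0 = {m1, m2, m3, m4}, add states with some successor in Z. Z1 = {m0, m1, m2, m3, m4}; fixed.
Sat(EF (r -> b)) = {m0, m1, m2, m3, m4}
Sat(p & (EF (r -> b))) = {m2}
AG (p & (EF (r -> b))): greatest fixpoint, start Z0 = {m2}, keep only states in Sat with every successor in Z. Already a fixed point.
Sat(AG (p & (EF (r -> b)))) = {m2}

{m2}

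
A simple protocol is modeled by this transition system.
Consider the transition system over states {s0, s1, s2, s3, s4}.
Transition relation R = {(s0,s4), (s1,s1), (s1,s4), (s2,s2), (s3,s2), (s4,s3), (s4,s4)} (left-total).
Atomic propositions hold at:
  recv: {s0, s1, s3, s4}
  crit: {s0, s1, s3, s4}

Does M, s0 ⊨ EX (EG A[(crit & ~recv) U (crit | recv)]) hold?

Yes

Sat(~recv) = {s2}
Sat(crit & ~recv) = ∅
Sat(crit | recv) = {s0, s1, s3, s4}
A[(crit & ~recv) U (crit | recv)]: least fixpoint, start Z0 = Sat((crit | recv)) = {s0, s1, s3, s4}, add states in Sat(crit & ~recv) with every successor in Z. Already a fixed point.
Sat(A[(crit & ~recv) U (crit | recv)]) = {s0, s1, s3, s4}
EG A[(crit & ~recv) U (crit | recv)]: greatest fixpoint, start Z0 = {s0, s1, s3, s4}, keep only states in Sat with some successor in Z. Z1 = {s0, s1, s4}; fixed.
Sat(EG A[(crit & ~recv) U (crit | recv)]) = {s0, s1, s4}
Sat(EX (EG A[(crit & ~recv) U (crit | recv)])) = {s : some successor in {s0, s1, s4}} = {s0, s1, s4}
s0 ∈ Sat(EX (EG A[(crit & ~recv) U (crit | recv)])) = {s0, s1, s4}, so the formula holds at s0.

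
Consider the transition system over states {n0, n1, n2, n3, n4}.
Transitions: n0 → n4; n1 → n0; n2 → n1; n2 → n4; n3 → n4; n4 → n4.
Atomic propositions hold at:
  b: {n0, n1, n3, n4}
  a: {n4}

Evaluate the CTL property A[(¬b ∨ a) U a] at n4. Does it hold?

Yes

Sat(¬b) = {n2}
Sat(¬b ∨ a) = {n2, n4}
A[(¬b ∨ a) U a]: least fixpoint, start Z0 = Sat(a) = {n4}, add states in Sat(¬b ∨ a) with every successor in Z. Already a fixed point.
Sat(A[(¬b ∨ a) U a]) = {n4}
n4 ∈ Sat(A[(¬b ∨ a) U a]) = {n4}, so the formula holds at n4.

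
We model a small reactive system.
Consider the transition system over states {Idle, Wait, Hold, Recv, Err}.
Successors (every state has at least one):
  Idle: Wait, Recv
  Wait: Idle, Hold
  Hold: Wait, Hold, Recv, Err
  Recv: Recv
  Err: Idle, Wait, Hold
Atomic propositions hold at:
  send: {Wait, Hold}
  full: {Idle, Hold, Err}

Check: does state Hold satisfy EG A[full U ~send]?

Sat(~send) = {Idle, Recv, Err}
A[full U ~send]: least fixpoint, start Z0 = Sat(~send) = {Idle, Recv, Err}, add states in Sat(full) with every successor in Z. Already a fixed point.
Sat(A[full U ~send]) = {Idle, Recv, Err}
EG A[full U ~send]: greatest fixpoint, start Z0 = {Idle, Recv, Err}, keep only states in Sat with some successor in Z. Already a fixed point.
Sat(EG A[full U ~send]) = {Idle, Recv, Err}
Hold ∉ Sat(EG A[full U ~send]) = {Idle, Recv, Err}, so the formula does not hold at Hold.

No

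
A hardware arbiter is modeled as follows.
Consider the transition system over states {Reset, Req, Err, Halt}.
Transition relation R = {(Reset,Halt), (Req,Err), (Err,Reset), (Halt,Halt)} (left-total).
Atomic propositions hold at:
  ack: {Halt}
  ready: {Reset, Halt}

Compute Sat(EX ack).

Sat(EX ack) = {s : some successor in {Halt}} = {Reset, Halt}

{Reset, Halt}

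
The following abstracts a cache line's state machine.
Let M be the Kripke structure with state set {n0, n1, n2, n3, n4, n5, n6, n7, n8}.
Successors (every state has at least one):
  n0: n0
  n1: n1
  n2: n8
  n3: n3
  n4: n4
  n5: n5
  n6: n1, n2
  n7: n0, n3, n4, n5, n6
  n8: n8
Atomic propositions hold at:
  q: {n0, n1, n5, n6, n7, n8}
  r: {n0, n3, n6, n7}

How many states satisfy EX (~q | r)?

Sat(~q) = {n2, n3, n4}
Sat(~q | r) = {n0, n2, n3, n4, n6, n7}
Sat(EX (~q | r)) = {s : some successor in {n0, n2, n3, n4, n6, n7}} = {n0, n3, n4, n6, n7}
|Sat(EX (~q | r))| = |{n0, n3, n4, n6, n7}| = 5.

5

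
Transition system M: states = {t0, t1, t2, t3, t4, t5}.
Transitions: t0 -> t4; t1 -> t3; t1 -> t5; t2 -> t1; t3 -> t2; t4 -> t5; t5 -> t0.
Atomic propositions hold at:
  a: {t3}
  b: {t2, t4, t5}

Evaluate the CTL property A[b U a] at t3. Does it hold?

Yes

A[b U a]: least fixpoint, start Z0 = Sat(a) = {t3}, add states in Sat(b) with every successor in Z. Already a fixed point.
Sat(A[b U a]) = {t3}
t3 ∈ Sat(A[b U a]) = {t3}, so the formula holds at t3.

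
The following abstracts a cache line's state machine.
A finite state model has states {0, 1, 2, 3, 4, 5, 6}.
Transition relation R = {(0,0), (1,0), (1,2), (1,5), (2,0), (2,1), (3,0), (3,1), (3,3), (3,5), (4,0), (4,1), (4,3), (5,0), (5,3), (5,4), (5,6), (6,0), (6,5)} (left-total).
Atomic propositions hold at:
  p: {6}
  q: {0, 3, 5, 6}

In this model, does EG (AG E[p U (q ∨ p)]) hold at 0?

Sat(q ∨ p) = {0, 3, 5, 6}
E[p U (q ∨ p)]: least fixpoint, start Z0 = Sat((q ∨ p)) = {0, 3, 5, 6}, add states in Sat(p) with some successor in Z. Already a fixed point.
Sat(E[p U (q ∨ p)]) = {0, 3, 5, 6}
AG E[p U (q ∨ p)]: greatest fixpoint, start Z0 = {0, 3, 5, 6}, keep only states in Sat with every successor in Z. Z1 = {0, 6}; Z2 = {0}; fixed.
Sat(AG E[p U (q ∨ p)]) = {0}
EG (AG E[p U (q ∨ p)]): greatest fixpoint, start Z0 = {0}, keep only states in Sat with some successor in Z. Already a fixed point.
Sat(EG (AG E[p U (q ∨ p)])) = {0}
0 ∈ Sat(EG (AG E[p U (q ∨ p)])) = {0}, so the formula holds at 0.

Yes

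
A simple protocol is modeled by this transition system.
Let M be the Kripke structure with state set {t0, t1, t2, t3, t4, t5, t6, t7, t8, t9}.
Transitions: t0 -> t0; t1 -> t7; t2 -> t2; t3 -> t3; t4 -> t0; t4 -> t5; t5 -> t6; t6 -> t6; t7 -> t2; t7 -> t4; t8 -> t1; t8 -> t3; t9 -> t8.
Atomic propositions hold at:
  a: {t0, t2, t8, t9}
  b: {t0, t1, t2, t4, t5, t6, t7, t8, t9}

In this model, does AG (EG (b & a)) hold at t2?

Yes

Sat(b & a) = {t0, t2, t8, t9}
EG (b & a): greatest fixpoint, start Z0 = {t0, t2, t8, t9}, keep only states in Sat with some successor in Z. Z1 = {t0, t2, t9}; Z2 = {t0, t2}; fixed.
Sat(EG (b & a)) = {t0, t2}
AG (EG (b & a)): greatest fixpoint, start Z0 = {t0, t2}, keep only states in Sat with every successor in Z. Already a fixed point.
Sat(AG (EG (b & a))) = {t0, t2}
t2 ∈ Sat(AG (EG (b & a))) = {t0, t2}, so the formula holds at t2.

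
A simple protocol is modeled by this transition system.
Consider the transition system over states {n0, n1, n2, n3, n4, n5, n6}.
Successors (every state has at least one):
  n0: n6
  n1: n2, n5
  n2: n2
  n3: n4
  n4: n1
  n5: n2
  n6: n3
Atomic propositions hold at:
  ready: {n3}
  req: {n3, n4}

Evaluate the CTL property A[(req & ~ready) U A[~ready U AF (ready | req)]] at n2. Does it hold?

Sat(~ready) = {n0, n1, n2, n4, n5, n6}
Sat(req & ~ready) = {n4}
Sat(ready | req) = {n3, n4}
AF (ready | req): least fixpoint, start Z0 = {n3, n4}, add states with every successor in Z. Z1 = {n3, n4, n6}; Z2 = {n0, n3, n4, n6}; fixed.
Sat(AF (ready | req)) = {n0, n3, n4, n6}
A[~ready U AF (ready | req)]: least fixpoint, start Z0 = Sat(AF (ready | req)) = {n0, n3, n4, n6}, add states in Sat(~ready) with every successor in Z. Already a fixed point.
Sat(A[~ready U AF (ready | req)]) = {n0, n3, n4, n6}
A[(req & ~ready) U A[~ready U AF (ready | req)]]: least fixpoint, start Z0 = Sat(A[~ready U AF (ready | req)]) = {n0, n3, n4, n6}, add states in Sat(req & ~ready) with every successor in Z. Already a fixed point.
Sat(A[(req & ~ready) U A[~ready U AF (ready | req)]]) = {n0, n3, n4, n6}
n2 ∉ Sat(A[(req & ~ready) U A[~ready U AF (ready | req)]]) = {n0, n3, n4, n6}, so the formula does not hold at n2.

No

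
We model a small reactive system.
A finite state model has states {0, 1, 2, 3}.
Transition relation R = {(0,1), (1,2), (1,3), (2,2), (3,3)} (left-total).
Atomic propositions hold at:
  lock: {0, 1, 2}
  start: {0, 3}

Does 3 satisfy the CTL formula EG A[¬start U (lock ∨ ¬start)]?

Sat(¬start) = {1, 2}
Sat(lock ∨ ¬start) = {0, 1, 2}
A[¬start U (lock ∨ ¬start)]: least fixpoint, start Z0 = Sat((lock ∨ ¬start)) = {0, 1, 2}, add states in Sat(¬start) with every successor in Z. Already a fixed point.
Sat(A[¬start U (lock ∨ ¬start)]) = {0, 1, 2}
EG A[¬start U (lock ∨ ¬start)]: greatest fixpoint, start Z0 = {0, 1, 2}, keep only states in Sat with some successor in Z. Already a fixed point.
Sat(EG A[¬start U (lock ∨ ¬start)]) = {0, 1, 2}
3 ∉ Sat(EG A[¬start U (lock ∨ ¬start)]) = {0, 1, 2}, so the formula does not hold at 3.

No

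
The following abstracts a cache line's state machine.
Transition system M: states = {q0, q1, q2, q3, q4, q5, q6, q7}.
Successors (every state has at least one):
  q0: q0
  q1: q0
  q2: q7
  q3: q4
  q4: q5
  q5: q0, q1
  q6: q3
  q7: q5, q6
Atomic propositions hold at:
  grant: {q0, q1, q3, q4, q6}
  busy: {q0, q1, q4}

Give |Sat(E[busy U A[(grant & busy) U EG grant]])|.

2

Sat(grant & busy) = {q0, q1, q4}
EG grant: greatest fixpoint, start Z0 = {q0, q1, q3, q4, q6}, keep only states in Sat with some successor in Z. Z1 = {q0, q1, q3, q6}; Z2 = {q0, q1, q6}; Z3 = {q0, q1}; fixed.
Sat(EG grant) = {q0, q1}
A[(grant & busy) U EG grant]: least fixpoint, start Z0 = Sat(EG grant) = {q0, q1}, add states in Sat(grant & busy) with every successor in Z. Already a fixed point.
Sat(A[(grant & busy) U EG grant]) = {q0, q1}
E[busy U A[(grant & busy) U EG grant]]: least fixpoint, start Z0 = Sat(A[(grant & busy) U EG grant]) = {q0, q1}, add states in Sat(busy) with some successor in Z. Already a fixed point.
Sat(E[busy U A[(grant & busy) U EG grant]]) = {q0, q1}
|Sat(E[busy U A[(grant & busy) U EG grant]])| = |{q0, q1}| = 2.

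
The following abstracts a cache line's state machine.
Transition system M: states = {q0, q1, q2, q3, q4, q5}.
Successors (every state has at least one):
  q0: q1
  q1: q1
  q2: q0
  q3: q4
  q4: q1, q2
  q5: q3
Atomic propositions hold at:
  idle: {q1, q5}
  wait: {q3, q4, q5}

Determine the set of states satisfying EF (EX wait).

Sat(EX wait) = {s : some successor in {q3, q4, q5}} = {q3, q5}
EF (EX wait): least fixpoint, start Z0 = {q3, q5}, add states with some successor in Z. Already a fixed point.
Sat(EF (EX wait)) = {q3, q5}

{q3, q5}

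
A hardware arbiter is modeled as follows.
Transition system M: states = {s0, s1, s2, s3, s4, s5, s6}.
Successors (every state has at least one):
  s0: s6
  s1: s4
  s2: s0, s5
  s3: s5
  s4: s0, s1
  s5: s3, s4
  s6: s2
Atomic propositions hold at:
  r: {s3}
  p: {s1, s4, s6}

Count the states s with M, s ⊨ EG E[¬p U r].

Sat(¬p) = {s0, s2, s3, s5}
E[¬p U r]: least fixpoint, start Z0 = Sat(r) = {s3}, add states in Sat(¬p) with some successor in Z. Z1 = {s3, s5}; Z2 = {s2, s3, s5}; fixed.
Sat(E[¬p U r]) = {s2, s3, s5}
EG E[¬p U r]: greatest fixpoint, start Z0 = {s2, s3, s5}, keep only states in Sat with some successor in Z. Already a fixed point.
Sat(EG E[¬p U r]) = {s2, s3, s5}
|Sat(EG E[¬p U r])| = |{s2, s3, s5}| = 3.

3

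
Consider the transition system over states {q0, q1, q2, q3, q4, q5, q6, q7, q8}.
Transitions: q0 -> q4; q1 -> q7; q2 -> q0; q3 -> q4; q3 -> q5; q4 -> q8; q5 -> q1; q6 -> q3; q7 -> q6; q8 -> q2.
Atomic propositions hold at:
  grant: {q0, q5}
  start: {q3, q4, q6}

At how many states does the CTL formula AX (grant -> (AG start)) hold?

AG start: greatest fixpoint, start Z0 = {q3, q4, q6}, keep only states in Sat with every successor in Z. Z1 = {q6}; Z2 = ∅; fixed.
Sat(AG start) = ∅
Sat(grant -> (AG start)) = {q1, q2, q3, q4, q6, q7, q8}
Sat(AX (grant -> (AG start))) = {s : every successor in {q1, q2, q3, q4, q6, q7, q8}} = {q0, q1, q4, q5, q6, q7, q8}
|Sat(AX (grant -> (AG start)))| = |{q0, q1, q4, q5, q6, q7, q8}| = 7.

7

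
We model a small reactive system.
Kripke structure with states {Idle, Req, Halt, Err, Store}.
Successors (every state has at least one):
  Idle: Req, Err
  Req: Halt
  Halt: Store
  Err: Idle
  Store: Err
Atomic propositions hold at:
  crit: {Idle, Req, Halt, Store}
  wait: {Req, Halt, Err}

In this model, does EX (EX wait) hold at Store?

Sat(EX wait) = {s : some successor in {Req, Halt, Err}} = {Idle, Req, Store}
Sat(EX (EX wait)) = {s : some successor in {Idle, Req, Store}} = {Idle, Halt, Err}
Store ∉ Sat(EX (EX wait)) = {Idle, Halt, Err}, so the formula does not hold at Store.

No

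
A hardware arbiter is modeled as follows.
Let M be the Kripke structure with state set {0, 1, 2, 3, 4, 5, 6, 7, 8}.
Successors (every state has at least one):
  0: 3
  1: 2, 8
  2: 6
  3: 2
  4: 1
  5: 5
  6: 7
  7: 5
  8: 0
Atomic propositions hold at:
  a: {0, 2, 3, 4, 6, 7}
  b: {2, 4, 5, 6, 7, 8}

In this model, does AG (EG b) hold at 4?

EG b: greatest fixpoint, start Z0 = {2, 4, 5, 6, 7, 8}, keep only states in Sat with some successor in Z. Z1 = {2, 5, 6, 7}; fixed.
Sat(EG b) = {2, 5, 6, 7}
AG (EG b): greatest fixpoint, start Z0 = {2, 5, 6, 7}, keep only states in Sat with every successor in Z. Already a fixed point.
Sat(AG (EG b)) = {2, 5, 6, 7}
4 ∉ Sat(AG (EG b)) = {2, 5, 6, 7}, so the formula does not hold at 4.

No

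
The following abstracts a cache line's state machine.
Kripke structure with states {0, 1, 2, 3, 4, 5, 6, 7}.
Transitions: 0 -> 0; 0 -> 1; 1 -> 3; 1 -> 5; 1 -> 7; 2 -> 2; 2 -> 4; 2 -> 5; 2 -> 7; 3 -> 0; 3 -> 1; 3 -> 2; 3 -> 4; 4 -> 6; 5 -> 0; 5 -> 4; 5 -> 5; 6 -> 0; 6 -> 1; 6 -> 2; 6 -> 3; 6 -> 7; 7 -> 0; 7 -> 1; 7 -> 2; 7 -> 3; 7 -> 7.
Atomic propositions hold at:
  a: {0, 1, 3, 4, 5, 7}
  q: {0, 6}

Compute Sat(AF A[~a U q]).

{0, 4, 6}

Sat(~a) = {2, 6}
A[~a U q]: least fixpoint, start Z0 = Sat(q) = {0, 6}, add states in Sat(~a) with every successor in Z. Already a fixed point.
Sat(A[~a U q]) = {0, 6}
AF A[~a U q]: least fixpoint, start Z0 = {0, 6}, add states with every successor in Z. Z1 = {0, 4, 6}; fixed.
Sat(AF A[~a U q]) = {0, 4, 6}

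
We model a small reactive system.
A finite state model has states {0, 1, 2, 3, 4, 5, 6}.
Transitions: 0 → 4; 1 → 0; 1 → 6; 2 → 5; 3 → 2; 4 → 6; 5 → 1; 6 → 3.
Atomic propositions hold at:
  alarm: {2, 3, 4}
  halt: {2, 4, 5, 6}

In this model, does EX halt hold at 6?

No

Sat(EX halt) = {s : some successor in {2, 4, 5, 6}} = {0, 1, 2, 3, 4}
6 ∉ Sat(EX halt) = {0, 1, 2, 3, 4}, so the formula does not hold at 6.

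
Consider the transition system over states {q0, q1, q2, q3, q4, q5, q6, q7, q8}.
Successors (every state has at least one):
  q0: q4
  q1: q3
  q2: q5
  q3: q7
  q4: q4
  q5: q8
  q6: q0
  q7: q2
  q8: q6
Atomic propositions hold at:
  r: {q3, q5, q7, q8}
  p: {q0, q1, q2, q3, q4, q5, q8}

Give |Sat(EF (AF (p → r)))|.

Sat(p → r) = {q3, q5, q6, q7, q8}
AF (p → r): least fixpoint, start Z0 = {q3, q5, q6, q7, q8}, add states with every successor in Z. Z1 = {q1, q2, q3, q5, q6, q7, q8}; fixed.
Sat(AF (p → r)) = {q1, q2, q3, q5, q6, q7, q8}
EF (AF (p → r)): least fixpoint, start Z0 = {q1, q2, q3, q5, q6, q7, q8}, add states with some successor in Z. Already a fixed point.
Sat(EF (AF (p → r))) = {q1, q2, q3, q5, q6, q7, q8}
|Sat(EF (AF (p → r)))| = |{q1, q2, q3, q5, q6, q7, q8}| = 7.

7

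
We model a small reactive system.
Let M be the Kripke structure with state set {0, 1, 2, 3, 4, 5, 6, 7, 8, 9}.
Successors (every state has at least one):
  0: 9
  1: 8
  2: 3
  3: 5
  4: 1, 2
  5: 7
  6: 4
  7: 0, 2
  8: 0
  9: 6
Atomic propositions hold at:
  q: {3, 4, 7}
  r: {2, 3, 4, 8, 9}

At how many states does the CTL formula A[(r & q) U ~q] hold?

Sat(r & q) = {3, 4}
Sat(~q) = {0, 1, 2, 5, 6, 8, 9}
A[(r & q) U ~q]: least fixpoint, start Z0 = Sat(~q) = {0, 1, 2, 5, 6, 8, 9}, add states in Sat(r & q) with every successor in Z. Z1 = {0, 1, 2, 3, 4, 5, 6, 8, 9}; fixed.
Sat(A[(r & q) U ~q]) = {0, 1, 2, 3, 4, 5, 6, 8, 9}
|Sat(A[(r & q) U ~q])| = |{0, 1, 2, 3, 4, 5, 6, 8, 9}| = 9.

9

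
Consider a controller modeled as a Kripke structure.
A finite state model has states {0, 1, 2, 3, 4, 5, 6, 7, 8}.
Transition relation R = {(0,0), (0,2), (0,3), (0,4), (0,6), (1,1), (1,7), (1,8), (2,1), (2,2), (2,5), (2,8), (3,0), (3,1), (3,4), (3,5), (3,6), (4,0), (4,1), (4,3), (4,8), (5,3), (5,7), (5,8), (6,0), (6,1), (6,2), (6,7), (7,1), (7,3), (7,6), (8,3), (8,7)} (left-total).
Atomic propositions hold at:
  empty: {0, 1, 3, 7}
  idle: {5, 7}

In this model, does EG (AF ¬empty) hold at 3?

Sat(¬empty) = {2, 4, 5, 6, 8}
AF ¬empty: least fixpoint, start Z0 = {2, 4, 5, 6, 8}, add states with every successor in Z. Already a fixed point.
Sat(AF ¬empty) = {2, 4, 5, 6, 8}
EG (AF ¬empty): greatest fixpoint, start Z0 = {2, 4, 5, 6, 8}, keep only states in Sat with some successor in Z. Z1 = {2, 4, 5, 6}; Z2 = {2, 6}; fixed.
Sat(EG (AF ¬empty)) = {2, 6}
3 ∉ Sat(EG (AF ¬empty)) = {2, 6}, so the formula does not hold at 3.

No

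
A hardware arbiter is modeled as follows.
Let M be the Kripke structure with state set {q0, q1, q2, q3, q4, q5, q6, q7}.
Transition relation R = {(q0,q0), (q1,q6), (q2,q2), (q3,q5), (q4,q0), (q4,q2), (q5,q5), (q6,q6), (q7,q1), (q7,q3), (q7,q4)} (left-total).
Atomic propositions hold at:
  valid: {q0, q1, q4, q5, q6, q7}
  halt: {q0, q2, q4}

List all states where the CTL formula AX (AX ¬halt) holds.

Sat(¬halt) = {q1, q3, q5, q6, q7}
Sat(AX ¬halt) = {s : every successor in {q1, q3, q5, q6, q7}} = {q1, q3, q5, q6}
Sat(AX (AX ¬halt)) = {s : every successor in {q1, q3, q5, q6}} = {q1, q3, q5, q6}

{q1, q3, q5, q6}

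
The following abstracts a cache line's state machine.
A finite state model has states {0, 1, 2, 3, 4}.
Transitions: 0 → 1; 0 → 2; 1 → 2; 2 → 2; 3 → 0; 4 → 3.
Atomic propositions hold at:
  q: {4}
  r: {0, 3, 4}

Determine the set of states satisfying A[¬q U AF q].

{4}

Sat(¬q) = {0, 1, 2, 3}
AF q: least fixpoint, start Z0 = {4}, add states with every successor in Z. Already a fixed point.
Sat(AF q) = {4}
A[¬q U AF q]: least fixpoint, start Z0 = Sat(AF q) = {4}, add states in Sat(¬q) with every successor in Z. Already a fixed point.
Sat(A[¬q U AF q]) = {4}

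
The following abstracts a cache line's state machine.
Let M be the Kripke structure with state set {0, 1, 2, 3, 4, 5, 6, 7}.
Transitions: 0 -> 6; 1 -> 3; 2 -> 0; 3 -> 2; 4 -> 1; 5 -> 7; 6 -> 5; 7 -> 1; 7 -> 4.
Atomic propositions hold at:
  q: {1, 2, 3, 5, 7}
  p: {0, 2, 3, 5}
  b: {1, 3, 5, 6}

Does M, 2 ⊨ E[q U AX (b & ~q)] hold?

Yes

Sat(~q) = {0, 4, 6}
Sat(b & ~q) = {6}
Sat(AX (b & ~q)) = {s : every successor in {6}} = {0}
E[q U AX (b & ~q)]: least fixpoint, start Z0 = Sat(AX (b & ~q)) = {0}, add states in Sat(q) with some successor in Z. Z1 = {0, 2}; Z2 = {0, 2, 3}; Z3 = {0, 1, 2, 3}; Z4 = {0, 1, 2, 3, 7}; Z5 = {0, 1, 2, 3, 5, 7}; fixed.
Sat(E[q U AX (b & ~q)]) = {0, 1, 2, 3, 5, 7}
2 ∈ Sat(E[q U AX (b & ~q)]) = {0, 1, 2, 3, 5, 7}, so the formula holds at 2.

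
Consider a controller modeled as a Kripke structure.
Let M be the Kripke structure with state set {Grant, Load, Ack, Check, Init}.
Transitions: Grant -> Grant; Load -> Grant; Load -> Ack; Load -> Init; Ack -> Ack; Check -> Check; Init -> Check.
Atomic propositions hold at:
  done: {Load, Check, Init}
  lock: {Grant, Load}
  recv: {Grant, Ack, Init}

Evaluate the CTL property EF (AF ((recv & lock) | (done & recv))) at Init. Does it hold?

Yes

Sat(recv & lock) = {Grant}
Sat(done & recv) = {Init}
Sat((recv & lock) | (done & recv)) = {Grant, Init}
AF ((recv & lock) | (done & recv)): least fixpoint, start Z0 = {Grant, Init}, add states with every successor in Z. Already a fixed point.
Sat(AF ((recv & lock) | (done & recv))) = {Grant, Init}
EF (AF ((recv & lock) | (done & recv))): least fixpoint, start Z0 = {Grant, Init}, add states with some successor in Z. Z1 = {Grant, Load, Init}; fixed.
Sat(EF (AF ((recv & lock) | (done & recv)))) = {Grant, Load, Init}
Init ∈ Sat(EF (AF ((recv & lock) | (done & recv)))) = {Grant, Load, Init}, so the formula holds at Init.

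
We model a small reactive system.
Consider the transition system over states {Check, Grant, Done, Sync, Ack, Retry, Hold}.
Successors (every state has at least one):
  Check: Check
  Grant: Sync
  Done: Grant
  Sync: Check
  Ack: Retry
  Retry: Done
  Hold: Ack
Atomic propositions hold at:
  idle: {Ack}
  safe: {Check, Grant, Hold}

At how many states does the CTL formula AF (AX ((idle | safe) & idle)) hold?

Sat(idle | safe) = {Check, Grant, Ack, Hold}
Sat((idle | safe) & idle) = {Ack}
Sat(AX ((idle | safe) & idle)) = {s : every successor in {Ack}} = {Hold}
AF (AX ((idle | safe) & idle)): least fixpoint, start Z0 = {Hold}, add states with every successor in Z. Already a fixed point.
Sat(AF (AX ((idle | safe) & idle))) = {Hold}
|Sat(AF (AX ((idle | safe) & idle)))| = |{Hold}| = 1.

1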